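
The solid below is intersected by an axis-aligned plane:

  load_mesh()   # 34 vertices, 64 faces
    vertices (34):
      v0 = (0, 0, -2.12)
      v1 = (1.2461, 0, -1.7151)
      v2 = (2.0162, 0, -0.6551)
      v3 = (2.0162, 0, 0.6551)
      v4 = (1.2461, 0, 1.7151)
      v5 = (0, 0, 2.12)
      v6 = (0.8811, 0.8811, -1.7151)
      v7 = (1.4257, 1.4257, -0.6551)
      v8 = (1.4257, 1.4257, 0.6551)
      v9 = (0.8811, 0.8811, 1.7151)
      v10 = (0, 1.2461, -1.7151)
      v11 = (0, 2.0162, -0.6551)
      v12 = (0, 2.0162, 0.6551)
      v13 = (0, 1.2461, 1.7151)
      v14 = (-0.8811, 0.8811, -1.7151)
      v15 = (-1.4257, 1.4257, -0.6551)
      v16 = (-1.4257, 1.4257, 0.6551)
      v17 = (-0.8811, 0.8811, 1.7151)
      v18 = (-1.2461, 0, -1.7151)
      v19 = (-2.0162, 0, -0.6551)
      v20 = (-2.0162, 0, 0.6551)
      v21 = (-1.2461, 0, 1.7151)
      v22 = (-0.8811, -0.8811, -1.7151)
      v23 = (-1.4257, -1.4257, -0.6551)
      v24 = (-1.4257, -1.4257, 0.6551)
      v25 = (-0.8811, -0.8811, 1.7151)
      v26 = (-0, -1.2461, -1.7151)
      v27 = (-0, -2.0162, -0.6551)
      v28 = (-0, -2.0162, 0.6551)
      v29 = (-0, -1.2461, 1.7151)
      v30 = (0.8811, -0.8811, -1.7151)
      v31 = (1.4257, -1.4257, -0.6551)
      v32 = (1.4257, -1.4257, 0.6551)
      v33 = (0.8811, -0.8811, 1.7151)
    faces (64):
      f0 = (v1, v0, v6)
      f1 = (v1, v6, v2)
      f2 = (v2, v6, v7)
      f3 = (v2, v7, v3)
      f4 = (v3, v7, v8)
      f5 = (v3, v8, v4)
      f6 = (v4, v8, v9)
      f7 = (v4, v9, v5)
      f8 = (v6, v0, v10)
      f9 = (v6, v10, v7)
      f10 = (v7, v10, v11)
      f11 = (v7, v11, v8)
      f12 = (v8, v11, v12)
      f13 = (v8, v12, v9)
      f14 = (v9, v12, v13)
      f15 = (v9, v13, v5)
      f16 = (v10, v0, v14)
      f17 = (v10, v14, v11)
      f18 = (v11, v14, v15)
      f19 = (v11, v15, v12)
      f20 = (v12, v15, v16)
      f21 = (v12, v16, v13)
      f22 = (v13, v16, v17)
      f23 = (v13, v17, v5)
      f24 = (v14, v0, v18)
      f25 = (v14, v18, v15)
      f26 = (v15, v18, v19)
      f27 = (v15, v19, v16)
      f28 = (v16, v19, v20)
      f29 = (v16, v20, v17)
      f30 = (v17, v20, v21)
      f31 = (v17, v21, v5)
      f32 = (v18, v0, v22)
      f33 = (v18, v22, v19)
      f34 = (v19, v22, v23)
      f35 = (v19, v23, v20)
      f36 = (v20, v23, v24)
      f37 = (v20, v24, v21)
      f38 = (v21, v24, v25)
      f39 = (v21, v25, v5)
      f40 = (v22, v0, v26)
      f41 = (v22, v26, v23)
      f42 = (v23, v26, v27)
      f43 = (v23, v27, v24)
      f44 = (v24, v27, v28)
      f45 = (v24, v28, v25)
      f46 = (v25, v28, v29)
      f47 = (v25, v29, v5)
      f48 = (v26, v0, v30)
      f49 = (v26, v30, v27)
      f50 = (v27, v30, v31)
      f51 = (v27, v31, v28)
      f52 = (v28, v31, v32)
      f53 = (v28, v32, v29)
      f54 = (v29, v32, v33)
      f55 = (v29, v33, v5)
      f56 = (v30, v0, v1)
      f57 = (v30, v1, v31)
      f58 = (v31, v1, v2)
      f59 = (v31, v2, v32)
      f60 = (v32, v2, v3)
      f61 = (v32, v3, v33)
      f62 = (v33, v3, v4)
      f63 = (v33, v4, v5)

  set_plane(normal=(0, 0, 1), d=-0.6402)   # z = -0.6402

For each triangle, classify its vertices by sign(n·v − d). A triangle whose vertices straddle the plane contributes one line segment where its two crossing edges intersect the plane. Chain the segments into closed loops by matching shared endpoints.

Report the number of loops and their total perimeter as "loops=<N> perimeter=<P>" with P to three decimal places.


Straddling triangles (16 of 64):
  (v2,v7,v3) [--+] → (1.43242, 1.40949, -0.6402)–(2.0162, 0, -0.6402)  len=1.5256
  (v3,v7,v8) [+-+] → (1.43242, 1.40949, -0.6402)–(1.4257, 1.4257, -0.6402)  len=0.0175
  (v7,v11,v8) [--+] → (0.0162135, 2.00948, -0.6402)–(1.4257, 1.4257, -0.6402)  len=1.5256
  (v8,v11,v12) [+-+] → (0.0162135, 2.00948, -0.6402)–(0, 2.0162, -0.6402)  len=0.0175
  (v11,v15,v12) [--+] → (-1.40949, 1.43242, -0.6402)–(0, 2.0162, -0.6402)  len=1.5256
  (v12,v15,v16) [+-+] → (-1.40949, 1.43242, -0.6402)–(-1.4257, 1.4257, -0.6402)  len=0.0175
  (v15,v19,v16) [--+] → (-2.00948, 0.0162135, -0.6402)–(-1.4257, 1.4257, -0.6402)  len=1.5256
  (v16,v19,v20) [+-+] → (-2.00948, 0.0162135, -0.6402)–(-2.0162, 0, -0.6402)  len=0.0175
  (v19,v23,v20) [--+] → (-1.43242, -1.40949, -0.6402)–(-2.0162, 0, -0.6402)  len=1.5256
  (v20,v23,v24) [+-+] → (-1.43242, -1.40949, -0.6402)–(-1.4257, -1.4257, -0.6402)  len=0.0175
  (v23,v27,v24) [--+] → (-0.0162135, -2.00948, -0.6402)–(-1.4257, -1.4257, -0.6402)  len=1.5256
  (v24,v27,v28) [+-+] → (-0.0162135, -2.00948, -0.6402)–(0, -2.0162, -0.6402)  len=0.0175
  (v27,v31,v28) [--+] → (1.40949, -1.43242, -0.6402)–(0, -2.0162, -0.6402)  len=1.5256
  (v28,v31,v32) [+-+] → (1.40949, -1.43242, -0.6402)–(1.4257, -1.4257, -0.6402)  len=0.0175
  (v31,v2,v32) [--+] → (2.00948, -0.0162135, -0.6402)–(1.4257, -1.4257, -0.6402)  len=1.5256
  (v32,v2,v3) [+-+] → (2.00948, -0.0162135, -0.6402)–(2.0162, 0, -0.6402)  len=0.0175

Chained into 1 loop(s):
  loop 1: 16 segments, perimeter = 12.3452
Total perimeter = 12.345

loops=1 perimeter=12.345


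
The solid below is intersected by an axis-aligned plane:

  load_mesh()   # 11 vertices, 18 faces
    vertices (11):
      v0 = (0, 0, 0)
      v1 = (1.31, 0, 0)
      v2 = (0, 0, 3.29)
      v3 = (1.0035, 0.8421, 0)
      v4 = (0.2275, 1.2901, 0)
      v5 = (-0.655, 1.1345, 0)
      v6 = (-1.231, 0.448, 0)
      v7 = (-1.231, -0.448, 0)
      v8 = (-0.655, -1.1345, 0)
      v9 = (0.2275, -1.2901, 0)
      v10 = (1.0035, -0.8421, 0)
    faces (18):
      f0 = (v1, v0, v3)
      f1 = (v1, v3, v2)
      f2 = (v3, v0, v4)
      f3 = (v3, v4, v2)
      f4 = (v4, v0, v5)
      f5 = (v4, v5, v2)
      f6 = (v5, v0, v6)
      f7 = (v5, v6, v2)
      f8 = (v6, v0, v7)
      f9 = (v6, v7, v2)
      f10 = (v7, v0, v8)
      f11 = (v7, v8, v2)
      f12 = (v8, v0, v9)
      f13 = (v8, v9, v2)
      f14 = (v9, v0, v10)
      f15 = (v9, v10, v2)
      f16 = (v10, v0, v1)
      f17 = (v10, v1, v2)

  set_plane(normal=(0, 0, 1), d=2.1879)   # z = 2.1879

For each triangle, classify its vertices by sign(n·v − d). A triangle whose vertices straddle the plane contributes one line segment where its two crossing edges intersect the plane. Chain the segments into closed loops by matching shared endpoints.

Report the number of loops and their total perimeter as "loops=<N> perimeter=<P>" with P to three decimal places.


loops=1 perimeter=2.702

Straddling triangles (9 of 18):
  (v1,v3,v2) [--+] → (0.336157, 0.282091, 2.1879)–(0.43883, 0, 2.1879)  len=0.3002
  (v3,v4,v2) [--+] → (0.076209, 0.432164, 2.1879)–(0.336157, 0.282091, 2.1879)  len=0.3002
  (v4,v5,v2) [--+] → (-0.219415, 0.38004, 2.1879)–(0.076209, 0.432164, 2.1879)  len=0.3002
  (v5,v6,v2) [--+] → (-0.412366, 0.150073, 2.1879)–(-0.219415, 0.38004, 2.1879)  len=0.3002
  (v6,v7,v2) [--+] → (-0.412366, -0.150073, 2.1879)–(-0.412366, 0.150073, 2.1879)  len=0.3001
  (v7,v8,v2) [--+] → (-0.219415, -0.38004, 2.1879)–(-0.412366, -0.150073, 2.1879)  len=0.3002
  (v8,v9,v2) [--+] → (0.076209, -0.432164, 2.1879)–(-0.219415, -0.38004, 2.1879)  len=0.3002
  (v9,v10,v2) [--+] → (0.336157, -0.282091, 2.1879)–(0.076209, -0.432164, 2.1879)  len=0.3002
  (v10,v1,v2) [--+] → (0.43883, 0, 2.1879)–(0.336157, -0.282091, 2.1879)  len=0.3002

Chained into 1 loop(s):
  loop 1: 9 segments, perimeter = 2.7016
Total perimeter = 2.702


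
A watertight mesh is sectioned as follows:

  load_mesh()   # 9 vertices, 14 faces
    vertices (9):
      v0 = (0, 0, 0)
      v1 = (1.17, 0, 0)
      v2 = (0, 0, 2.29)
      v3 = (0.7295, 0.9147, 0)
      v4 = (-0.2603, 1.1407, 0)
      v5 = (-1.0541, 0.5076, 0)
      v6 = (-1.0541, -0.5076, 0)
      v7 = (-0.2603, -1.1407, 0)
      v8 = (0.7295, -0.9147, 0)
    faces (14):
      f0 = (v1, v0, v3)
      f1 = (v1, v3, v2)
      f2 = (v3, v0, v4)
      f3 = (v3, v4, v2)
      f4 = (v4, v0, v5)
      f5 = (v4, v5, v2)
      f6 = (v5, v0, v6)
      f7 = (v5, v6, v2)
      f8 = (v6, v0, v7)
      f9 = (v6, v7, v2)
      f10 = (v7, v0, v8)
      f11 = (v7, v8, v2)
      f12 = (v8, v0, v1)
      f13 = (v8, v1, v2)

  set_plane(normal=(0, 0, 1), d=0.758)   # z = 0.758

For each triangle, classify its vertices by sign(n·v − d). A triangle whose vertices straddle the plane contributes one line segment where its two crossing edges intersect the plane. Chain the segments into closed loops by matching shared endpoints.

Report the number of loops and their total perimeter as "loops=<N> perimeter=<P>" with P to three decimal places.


Straddling triangles (7 of 14):
  (v1,v3,v2) [--+] → (0.488032, 0.61193, 0.758)–(0.782725, 0, 0.758)  len=0.6792
  (v3,v4,v2) [--+] → (-0.17414, 0.763123, 0.758)–(0.488032, 0.61193, 0.758)  len=0.6792
  (v4,v5,v2) [--+] → (-0.705188, 0.339582, 0.758)–(-0.17414, 0.763123, 0.758)  len=0.6793
  (v5,v6,v2) [--+] → (-0.705188, -0.339582, 0.758)–(-0.705188, 0.339582, 0.758)  len=0.6792
  (v6,v7,v2) [--+] → (-0.17414, -0.763123, 0.758)–(-0.705188, -0.339582, 0.758)  len=0.6793
  (v7,v8,v2) [--+] → (0.488032, -0.61193, 0.758)–(-0.17414, -0.763123, 0.758)  len=0.6792
  (v8,v1,v2) [--+] → (0.782725, 0, 0.758)–(0.488032, -0.61193, 0.758)  len=0.6792

Chained into 1 loop(s):
  loop 1: 7 segments, perimeter = 4.7545
Total perimeter = 4.755

loops=1 perimeter=4.755


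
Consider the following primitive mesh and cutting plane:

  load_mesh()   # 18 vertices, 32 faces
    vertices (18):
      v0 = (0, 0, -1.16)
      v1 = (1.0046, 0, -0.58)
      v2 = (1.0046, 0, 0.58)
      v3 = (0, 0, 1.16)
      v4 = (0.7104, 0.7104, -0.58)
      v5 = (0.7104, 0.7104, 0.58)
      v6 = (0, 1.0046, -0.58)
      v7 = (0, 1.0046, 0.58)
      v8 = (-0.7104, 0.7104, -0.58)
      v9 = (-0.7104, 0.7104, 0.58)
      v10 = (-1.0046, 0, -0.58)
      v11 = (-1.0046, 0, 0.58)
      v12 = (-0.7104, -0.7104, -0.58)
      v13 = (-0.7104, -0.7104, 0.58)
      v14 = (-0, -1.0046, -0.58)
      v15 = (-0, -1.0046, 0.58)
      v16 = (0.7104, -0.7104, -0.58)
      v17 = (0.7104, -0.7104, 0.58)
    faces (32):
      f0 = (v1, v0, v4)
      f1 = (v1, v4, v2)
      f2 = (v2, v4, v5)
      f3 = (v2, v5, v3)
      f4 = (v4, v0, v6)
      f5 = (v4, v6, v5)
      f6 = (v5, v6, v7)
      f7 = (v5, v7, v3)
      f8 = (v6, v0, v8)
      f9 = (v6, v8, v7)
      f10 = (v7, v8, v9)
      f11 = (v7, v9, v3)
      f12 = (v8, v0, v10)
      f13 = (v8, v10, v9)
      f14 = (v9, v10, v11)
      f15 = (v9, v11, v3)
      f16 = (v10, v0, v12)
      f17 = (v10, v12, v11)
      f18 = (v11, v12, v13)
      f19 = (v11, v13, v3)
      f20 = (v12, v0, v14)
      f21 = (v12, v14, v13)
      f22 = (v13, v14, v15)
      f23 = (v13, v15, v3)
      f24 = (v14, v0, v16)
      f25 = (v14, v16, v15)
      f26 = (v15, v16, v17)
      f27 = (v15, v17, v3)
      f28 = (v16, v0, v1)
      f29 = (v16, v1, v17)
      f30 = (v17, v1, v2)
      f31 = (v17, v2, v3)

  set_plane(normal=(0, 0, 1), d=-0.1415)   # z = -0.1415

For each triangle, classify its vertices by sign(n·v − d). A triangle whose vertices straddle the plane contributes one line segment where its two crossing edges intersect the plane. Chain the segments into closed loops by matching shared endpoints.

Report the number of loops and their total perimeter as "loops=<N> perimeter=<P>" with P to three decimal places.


Straddling triangles (16 of 32):
  (v1,v4,v2) [--+] → (0.821613, 0.441857, -0.1415)–(1.0046, 0, -0.1415)  len=0.4782
  (v2,v4,v5) [+-+] → (0.821613, 0.441857, -0.1415)–(0.7104, 0.7104, -0.1415)  len=0.2907
  (v4,v6,v5) [--+] → (0.268543, 0.893387, -0.1415)–(0.7104, 0.7104, -0.1415)  len=0.4782
  (v5,v6,v7) [+-+] → (0.268543, 0.893387, -0.1415)–(0, 1.0046, -0.1415)  len=0.2907
  (v6,v8,v7) [--+] → (-0.441857, 0.821613, -0.1415)–(0, 1.0046, -0.1415)  len=0.4782
  (v7,v8,v9) [+-+] → (-0.441857, 0.821613, -0.1415)–(-0.7104, 0.7104, -0.1415)  len=0.2907
  (v8,v10,v9) [--+] → (-0.893387, 0.268543, -0.1415)–(-0.7104, 0.7104, -0.1415)  len=0.4782
  (v9,v10,v11) [+-+] → (-0.893387, 0.268543, -0.1415)–(-1.0046, 0, -0.1415)  len=0.2907
  (v10,v12,v11) [--+] → (-0.821613, -0.441857, -0.1415)–(-1.0046, 0, -0.1415)  len=0.4782
  (v11,v12,v13) [+-+] → (-0.821613, -0.441857, -0.1415)–(-0.7104, -0.7104, -0.1415)  len=0.2907
  (v12,v14,v13) [--+] → (-0.268543, -0.893387, -0.1415)–(-0.7104, -0.7104, -0.1415)  len=0.4782
  (v13,v14,v15) [+-+] → (-0.268543, -0.893387, -0.1415)–(0, -1.0046, -0.1415)  len=0.2907
  (v14,v16,v15) [--+] → (0.441857, -0.821613, -0.1415)–(0, -1.0046, -0.1415)  len=0.4782
  (v15,v16,v17) [+-+] → (0.441857, -0.821613, -0.1415)–(0.7104, -0.7104, -0.1415)  len=0.2907
  (v16,v1,v17) [--+] → (0.893387, -0.268543, -0.1415)–(0.7104, -0.7104, -0.1415)  len=0.4782
  (v17,v1,v2) [+-+] → (0.893387, -0.268543, -0.1415)–(1.0046, 0, -0.1415)  len=0.2907

Chained into 1 loop(s):
  loop 1: 16 segments, perimeter = 6.1513
Total perimeter = 6.151

loops=1 perimeter=6.151


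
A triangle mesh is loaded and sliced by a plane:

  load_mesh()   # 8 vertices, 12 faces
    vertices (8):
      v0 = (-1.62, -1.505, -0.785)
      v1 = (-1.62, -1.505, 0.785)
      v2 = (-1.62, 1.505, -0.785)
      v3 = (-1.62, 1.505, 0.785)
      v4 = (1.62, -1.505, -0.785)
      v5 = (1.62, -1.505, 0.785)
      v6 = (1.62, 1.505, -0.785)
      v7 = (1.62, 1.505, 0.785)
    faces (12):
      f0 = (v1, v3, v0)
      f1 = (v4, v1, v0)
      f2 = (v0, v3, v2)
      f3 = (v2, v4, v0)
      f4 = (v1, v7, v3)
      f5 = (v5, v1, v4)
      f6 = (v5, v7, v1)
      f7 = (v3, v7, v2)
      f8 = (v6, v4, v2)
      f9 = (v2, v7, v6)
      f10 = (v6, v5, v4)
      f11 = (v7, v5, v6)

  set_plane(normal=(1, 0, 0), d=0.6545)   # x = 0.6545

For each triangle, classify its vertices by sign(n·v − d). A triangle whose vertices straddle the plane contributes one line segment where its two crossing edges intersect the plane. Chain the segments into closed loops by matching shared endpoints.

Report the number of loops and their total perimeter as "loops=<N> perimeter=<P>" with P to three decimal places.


loops=1 perimeter=9.160

Straddling triangles (8 of 12):
  (v4,v1,v0) [+--] → (0.6545, -1.505, -0.31715)–(0.6545, -1.505, -0.785)  len=0.4679
  (v2,v4,v0) [-+-] → (0.6545, -0.608039, -0.785)–(0.6545, -1.505, -0.785)  len=0.8970
  (v1,v7,v3) [-+-] → (0.6545, 0.608039, 0.785)–(0.6545, 1.505, 0.785)  len=0.8970
  (v5,v1,v4) [+-+] → (0.6545, -1.505, 0.785)–(0.6545, -1.505, -0.31715)  len=1.1021
  (v5,v7,v1) [++-] → (0.6545, 0.608039, 0.785)–(0.6545, -1.505, 0.785)  len=2.1130
  (v3,v7,v2) [-+-] → (0.6545, 1.505, 0.785)–(0.6545, 1.505, 0.31715)  len=0.4679
  (v6,v4,v2) [++-] → (0.6545, -0.608039, -0.785)–(0.6545, 1.505, -0.785)  len=2.1130
  (v2,v7,v6) [-++] → (0.6545, 1.505, 0.31715)–(0.6545, 1.505, -0.785)  len=1.1021

Chained into 1 loop(s):
  loop 1: 8 segments, perimeter = 9.1600
Total perimeter = 9.160


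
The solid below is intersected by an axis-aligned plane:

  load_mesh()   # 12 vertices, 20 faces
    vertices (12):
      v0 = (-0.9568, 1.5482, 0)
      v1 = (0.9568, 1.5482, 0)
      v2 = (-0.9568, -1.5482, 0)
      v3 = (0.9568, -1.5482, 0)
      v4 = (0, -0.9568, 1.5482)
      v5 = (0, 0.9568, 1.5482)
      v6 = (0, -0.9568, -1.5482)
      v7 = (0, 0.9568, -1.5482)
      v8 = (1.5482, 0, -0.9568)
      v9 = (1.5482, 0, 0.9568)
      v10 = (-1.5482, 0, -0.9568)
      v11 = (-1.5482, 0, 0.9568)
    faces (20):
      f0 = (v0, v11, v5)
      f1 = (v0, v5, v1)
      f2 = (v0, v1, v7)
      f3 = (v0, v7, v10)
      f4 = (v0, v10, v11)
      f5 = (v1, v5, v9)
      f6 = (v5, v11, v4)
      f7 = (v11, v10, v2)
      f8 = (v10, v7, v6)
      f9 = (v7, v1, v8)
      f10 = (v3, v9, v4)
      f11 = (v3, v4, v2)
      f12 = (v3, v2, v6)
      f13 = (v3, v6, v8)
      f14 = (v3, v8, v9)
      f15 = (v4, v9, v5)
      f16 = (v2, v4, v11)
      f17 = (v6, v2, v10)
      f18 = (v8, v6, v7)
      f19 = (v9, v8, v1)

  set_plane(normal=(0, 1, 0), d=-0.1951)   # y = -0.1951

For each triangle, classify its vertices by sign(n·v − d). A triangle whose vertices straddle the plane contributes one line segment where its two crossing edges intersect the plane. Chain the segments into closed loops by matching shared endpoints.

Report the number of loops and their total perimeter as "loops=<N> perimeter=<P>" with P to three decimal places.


loops=1 perimeter=9.987

Straddling triangles (10 of 20):
  (v5,v11,v4) [++-] → (-1.23251, -0.1951, 1.07739)–(0, -0.1951, 1.5482)  len=1.3194
  (v11,v10,v2) [++-] → (-1.47367, -0.1951, -0.836227)–(-1.47367, -0.1951, 0.836227)  len=1.6725
  (v10,v7,v6) [++-] → (0, -0.1951, -1.5482)–(-1.23251, -0.1951, -1.07739)  len=1.3194
  (v3,v9,v4) [-+-] → (1.47367, -0.1951, 0.836227)–(1.23251, -0.1951, 1.07739)  len=0.3411
  (v3,v6,v8) [--+] → (1.23251, -0.1951, -1.07739)–(1.47367, -0.1951, -0.836227)  len=0.3411
  (v3,v8,v9) [-++] → (1.47367, -0.1951, -0.836227)–(1.47367, -0.1951, 0.836227)  len=1.6725
  (v4,v9,v5) [-++] → (1.23251, -0.1951, 1.07739)–(0, -0.1951, 1.5482)  len=1.3194
  (v2,v4,v11) [--+] → (-1.23251, -0.1951, 1.07739)–(-1.47367, -0.1951, 0.836227)  len=0.3411
  (v6,v2,v10) [--+] → (-1.47367, -0.1951, -0.836227)–(-1.23251, -0.1951, -1.07739)  len=0.3411
  (v8,v6,v7) [+-+] → (1.23251, -0.1951, -1.07739)–(0, -0.1951, -1.5482)  len=1.3194

Chained into 1 loop(s):
  loop 1: 10 segments, perimeter = 9.9866
Total perimeter = 9.987


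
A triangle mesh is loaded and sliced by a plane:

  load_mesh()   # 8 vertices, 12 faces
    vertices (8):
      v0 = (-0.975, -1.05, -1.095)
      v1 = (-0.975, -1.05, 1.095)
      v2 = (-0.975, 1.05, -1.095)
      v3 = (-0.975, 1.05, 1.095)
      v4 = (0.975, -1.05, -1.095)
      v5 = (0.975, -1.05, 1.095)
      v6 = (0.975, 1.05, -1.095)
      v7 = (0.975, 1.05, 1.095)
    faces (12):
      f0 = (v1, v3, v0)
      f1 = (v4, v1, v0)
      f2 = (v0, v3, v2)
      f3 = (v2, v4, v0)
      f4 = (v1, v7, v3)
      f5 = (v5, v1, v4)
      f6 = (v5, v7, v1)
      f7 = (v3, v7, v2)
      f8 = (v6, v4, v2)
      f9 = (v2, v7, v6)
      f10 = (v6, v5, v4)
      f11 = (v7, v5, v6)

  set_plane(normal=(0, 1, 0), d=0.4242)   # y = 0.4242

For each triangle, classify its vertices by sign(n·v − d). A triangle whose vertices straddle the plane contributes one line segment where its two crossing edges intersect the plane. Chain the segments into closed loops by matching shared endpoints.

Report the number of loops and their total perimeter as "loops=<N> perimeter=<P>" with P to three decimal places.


loops=1 perimeter=8.280

Straddling triangles (8 of 12):
  (v1,v3,v0) [-+-] → (-0.975, 0.4242, 1.095)–(-0.975, 0.4242, 0.44238)  len=0.6526
  (v0,v3,v2) [-++] → (-0.975, 0.4242, 0.44238)–(-0.975, 0.4242, -1.095)  len=1.5374
  (v2,v4,v0) [+--] → (-0.3939, 0.4242, -1.095)–(-0.975, 0.4242, -1.095)  len=0.5811
  (v1,v7,v3) [-++] → (0.3939, 0.4242, 1.095)–(-0.975, 0.4242, 1.095)  len=1.3689
  (v5,v7,v1) [-+-] → (0.975, 0.4242, 1.095)–(0.3939, 0.4242, 1.095)  len=0.5811
  (v6,v4,v2) [+-+] → (0.975, 0.4242, -1.095)–(-0.3939, 0.4242, -1.095)  len=1.3689
  (v6,v5,v4) [+--] → (0.975, 0.4242, -0.44238)–(0.975, 0.4242, -1.095)  len=0.6526
  (v7,v5,v6) [+-+] → (0.975, 0.4242, 1.095)–(0.975, 0.4242, -0.44238)  len=1.5374

Chained into 1 loop(s):
  loop 1: 8 segments, perimeter = 8.2800
Total perimeter = 8.280


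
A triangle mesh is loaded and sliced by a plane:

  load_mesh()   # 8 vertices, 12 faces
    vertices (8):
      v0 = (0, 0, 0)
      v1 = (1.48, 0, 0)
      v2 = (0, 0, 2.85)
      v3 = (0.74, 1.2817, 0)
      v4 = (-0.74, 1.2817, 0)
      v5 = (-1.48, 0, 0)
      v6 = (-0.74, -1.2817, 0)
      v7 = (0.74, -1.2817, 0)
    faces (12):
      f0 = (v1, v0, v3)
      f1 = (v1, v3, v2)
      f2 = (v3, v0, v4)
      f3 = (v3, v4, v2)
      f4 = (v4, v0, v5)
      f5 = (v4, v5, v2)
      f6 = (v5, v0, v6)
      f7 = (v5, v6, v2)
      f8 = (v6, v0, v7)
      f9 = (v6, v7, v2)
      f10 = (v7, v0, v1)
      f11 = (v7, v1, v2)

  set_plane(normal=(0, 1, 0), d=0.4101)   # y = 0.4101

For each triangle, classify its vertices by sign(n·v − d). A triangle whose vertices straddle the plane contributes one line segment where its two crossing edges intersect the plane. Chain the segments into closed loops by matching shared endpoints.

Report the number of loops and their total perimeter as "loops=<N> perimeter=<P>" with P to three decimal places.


Straddling triangles (6 of 12):
  (v1,v0,v3) [--+] → (0.236775, 0.4101, 0)–(1.24323, 0.4101, 0)  len=1.0065
  (v1,v3,v2) [-+-] → (1.24323, 0.4101, 0)–(0.236775, 0.4101, 1.9381)  len=2.1838
  (v3,v0,v4) [+-+] → (0.236775, 0.4101, 0)–(-0.236775, 0.4101, 0)  len=0.4735
  (v3,v4,v2) [++-] → (-0.236775, 0.4101, 1.9381)–(0.236775, 0.4101, 1.9381)  len=0.4735
  (v4,v0,v5) [+--] → (-0.236775, 0.4101, 0)–(-1.24323, 0.4101, 0)  len=1.0065
  (v4,v5,v2) [+--] → (-1.24323, 0.4101, 0)–(-0.236775, 0.4101, 1.9381)  len=2.1838

Chained into 1 loop(s):
  loop 1: 6 segments, perimeter = 7.3277
Total perimeter = 7.328

loops=1 perimeter=7.328


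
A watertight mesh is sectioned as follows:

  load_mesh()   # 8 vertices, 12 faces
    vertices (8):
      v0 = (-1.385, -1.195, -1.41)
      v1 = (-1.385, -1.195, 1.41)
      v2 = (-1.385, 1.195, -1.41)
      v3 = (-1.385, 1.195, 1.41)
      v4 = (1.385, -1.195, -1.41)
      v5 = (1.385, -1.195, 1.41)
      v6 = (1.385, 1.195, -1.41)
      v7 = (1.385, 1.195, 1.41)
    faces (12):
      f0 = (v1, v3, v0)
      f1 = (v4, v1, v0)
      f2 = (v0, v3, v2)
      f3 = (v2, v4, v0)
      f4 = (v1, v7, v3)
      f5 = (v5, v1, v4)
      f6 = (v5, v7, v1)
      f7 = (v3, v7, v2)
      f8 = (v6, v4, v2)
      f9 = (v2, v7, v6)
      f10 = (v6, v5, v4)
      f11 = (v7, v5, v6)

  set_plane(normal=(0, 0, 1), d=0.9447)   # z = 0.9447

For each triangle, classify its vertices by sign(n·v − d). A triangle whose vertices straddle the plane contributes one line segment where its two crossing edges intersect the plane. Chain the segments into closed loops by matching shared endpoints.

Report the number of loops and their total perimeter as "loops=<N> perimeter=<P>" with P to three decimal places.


loops=1 perimeter=10.320

Straddling triangles (8 of 12):
  (v1,v3,v0) [++-] → (-1.385, 0.80065, 0.9447)–(-1.385, -1.195, 0.9447)  len=1.9957
  (v4,v1,v0) [-+-] → (-0.92795, -1.195, 0.9447)–(-1.385, -1.195, 0.9447)  len=0.4571
  (v0,v3,v2) [-+-] → (-1.385, 0.80065, 0.9447)–(-1.385, 1.195, 0.9447)  len=0.3944
  (v5,v1,v4) [++-] → (-0.92795, -1.195, 0.9447)–(1.385, -1.195, 0.9447)  len=2.3129
  (v3,v7,v2) [++-] → (0.92795, 1.195, 0.9447)–(-1.385, 1.195, 0.9447)  len=2.3129
  (v2,v7,v6) [-+-] → (0.92795, 1.195, 0.9447)–(1.385, 1.195, 0.9447)  len=0.4571
  (v6,v5,v4) [-+-] → (1.385, -0.80065, 0.9447)–(1.385, -1.195, 0.9447)  len=0.3944
  (v7,v5,v6) [++-] → (1.385, -0.80065, 0.9447)–(1.385, 1.195, 0.9447)  len=1.9957

Chained into 1 loop(s):
  loop 1: 8 segments, perimeter = 10.3200
Total perimeter = 10.320


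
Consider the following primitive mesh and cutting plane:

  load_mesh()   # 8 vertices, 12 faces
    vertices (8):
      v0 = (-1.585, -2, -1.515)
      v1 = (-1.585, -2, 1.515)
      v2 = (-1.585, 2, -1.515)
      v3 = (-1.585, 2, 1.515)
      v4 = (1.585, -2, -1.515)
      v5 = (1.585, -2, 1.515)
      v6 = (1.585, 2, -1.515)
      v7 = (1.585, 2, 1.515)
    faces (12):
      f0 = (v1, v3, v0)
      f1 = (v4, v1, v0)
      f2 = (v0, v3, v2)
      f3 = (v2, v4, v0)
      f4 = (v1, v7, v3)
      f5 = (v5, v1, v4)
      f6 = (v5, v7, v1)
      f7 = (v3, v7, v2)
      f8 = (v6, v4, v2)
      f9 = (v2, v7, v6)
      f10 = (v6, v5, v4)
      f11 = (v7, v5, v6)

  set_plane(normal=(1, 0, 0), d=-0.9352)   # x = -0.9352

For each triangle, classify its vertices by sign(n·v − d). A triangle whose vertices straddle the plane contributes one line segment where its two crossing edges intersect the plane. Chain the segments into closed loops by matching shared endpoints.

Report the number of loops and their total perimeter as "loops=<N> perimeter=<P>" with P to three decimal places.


loops=1 perimeter=14.060

Straddling triangles (8 of 12):
  (v4,v1,v0) [+--] → (-0.9352, -2, 0.893898)–(-0.9352, -2, -1.515)  len=2.4089
  (v2,v4,v0) [-+-] → (-0.9352, 1.18006, -1.515)–(-0.9352, -2, -1.515)  len=3.1801
  (v1,v7,v3) [-+-] → (-0.9352, -1.18006, 1.515)–(-0.9352, 2, 1.515)  len=3.1801
  (v5,v1,v4) [+-+] → (-0.9352, -2, 1.515)–(-0.9352, -2, 0.893898)  len=0.6211
  (v5,v7,v1) [++-] → (-0.9352, -1.18006, 1.515)–(-0.9352, -2, 1.515)  len=0.8199
  (v3,v7,v2) [-+-] → (-0.9352, 2, 1.515)–(-0.9352, 2, -0.893898)  len=2.4089
  (v6,v4,v2) [++-] → (-0.9352, 1.18006, -1.515)–(-0.9352, 2, -1.515)  len=0.8199
  (v2,v7,v6) [-++] → (-0.9352, 2, -0.893898)–(-0.9352, 2, -1.515)  len=0.6211

Chained into 1 loop(s):
  loop 1: 8 segments, perimeter = 14.0600
Total perimeter = 14.060


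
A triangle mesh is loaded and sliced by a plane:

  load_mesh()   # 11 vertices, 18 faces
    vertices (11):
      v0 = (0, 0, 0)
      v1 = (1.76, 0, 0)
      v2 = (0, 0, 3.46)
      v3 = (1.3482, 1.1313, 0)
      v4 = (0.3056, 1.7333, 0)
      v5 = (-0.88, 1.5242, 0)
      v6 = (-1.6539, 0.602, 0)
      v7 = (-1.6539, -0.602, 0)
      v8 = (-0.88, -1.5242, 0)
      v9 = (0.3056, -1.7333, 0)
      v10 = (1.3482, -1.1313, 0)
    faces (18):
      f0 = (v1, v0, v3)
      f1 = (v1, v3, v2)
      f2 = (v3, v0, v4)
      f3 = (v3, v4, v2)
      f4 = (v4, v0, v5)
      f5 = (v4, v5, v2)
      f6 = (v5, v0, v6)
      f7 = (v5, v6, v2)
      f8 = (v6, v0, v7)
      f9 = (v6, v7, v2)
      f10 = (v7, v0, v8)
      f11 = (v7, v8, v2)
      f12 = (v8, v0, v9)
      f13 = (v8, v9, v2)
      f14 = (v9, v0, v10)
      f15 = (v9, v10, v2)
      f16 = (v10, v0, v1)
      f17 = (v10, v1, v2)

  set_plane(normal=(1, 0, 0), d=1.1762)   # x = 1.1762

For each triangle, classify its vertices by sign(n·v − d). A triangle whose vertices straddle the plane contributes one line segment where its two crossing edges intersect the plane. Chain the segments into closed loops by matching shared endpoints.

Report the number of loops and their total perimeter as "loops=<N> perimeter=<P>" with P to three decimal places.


Straddling triangles (8 of 18):
  (v1,v0,v3) [+-+] → (1.1762, 0, 0)–(1.1762, 0.986972, 0)  len=0.9870
  (v1,v3,v2) [++-] → (1.1762, 0.986972, 0.441418)–(1.1762, 0, 1.1477)  len=1.2136
  (v3,v0,v4) [+--] → (1.1762, 0.986972, 0)–(1.1762, 1.23061, 0)  len=0.2436
  (v3,v4,v2) [+--] → (1.1762, 1.23061, 0)–(1.1762, 0.986972, 0.441418)  len=0.5042
  (v9,v0,v10) [--+] → (1.1762, -0.986972, 0)–(1.1762, -1.23061, 0)  len=0.2436
  (v9,v10,v2) [-+-] → (1.1762, -1.23061, 0)–(1.1762, -0.986972, 0.441418)  len=0.5042
  (v10,v0,v1) [+-+] → (1.1762, -0.986972, 0)–(1.1762, 0, 0)  len=0.9870
  (v10,v1,v2) [++-] → (1.1762, 0, 1.1477)–(1.1762, -0.986972, 0.441418)  len=1.2136

Chained into 1 loop(s):
  loop 1: 8 segments, perimeter = 5.8969
Total perimeter = 5.897

loops=1 perimeter=5.897


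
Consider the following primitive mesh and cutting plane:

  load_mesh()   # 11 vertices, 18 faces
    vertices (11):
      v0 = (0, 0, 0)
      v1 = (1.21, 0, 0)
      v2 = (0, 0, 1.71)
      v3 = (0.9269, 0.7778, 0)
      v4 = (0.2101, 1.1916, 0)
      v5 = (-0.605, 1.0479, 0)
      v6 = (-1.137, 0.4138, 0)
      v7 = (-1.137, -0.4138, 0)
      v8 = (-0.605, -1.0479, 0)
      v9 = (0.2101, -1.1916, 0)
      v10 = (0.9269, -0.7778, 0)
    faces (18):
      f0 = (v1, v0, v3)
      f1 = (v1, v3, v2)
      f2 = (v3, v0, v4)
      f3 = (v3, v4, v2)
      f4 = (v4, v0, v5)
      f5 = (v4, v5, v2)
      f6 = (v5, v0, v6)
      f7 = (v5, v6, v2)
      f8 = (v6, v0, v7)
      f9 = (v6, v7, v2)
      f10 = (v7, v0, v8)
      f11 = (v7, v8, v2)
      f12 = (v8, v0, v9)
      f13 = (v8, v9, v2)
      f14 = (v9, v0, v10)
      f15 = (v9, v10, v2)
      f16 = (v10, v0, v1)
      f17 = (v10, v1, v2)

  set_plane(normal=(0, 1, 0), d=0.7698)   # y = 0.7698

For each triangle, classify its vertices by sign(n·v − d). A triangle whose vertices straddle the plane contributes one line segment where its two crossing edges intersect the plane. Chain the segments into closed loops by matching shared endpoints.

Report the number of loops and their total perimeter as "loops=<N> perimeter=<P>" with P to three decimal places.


loops=1 perimeter=3.968

Straddling triangles (8 of 18):
  (v1,v0,v3) [--+] → (0.917366, 0.7698, 0)–(0.929812, 0.7698, 0)  len=0.0124
  (v1,v3,v2) [-+-] → (0.929812, 0.7698, 0)–(0.917366, 0.7698, 0.0175881)  len=0.0215
  (v3,v0,v4) [+-+] → (0.917366, 0.7698, 0)–(0.135729, 0.7698, 0)  len=0.7816
  (v3,v4,v2) [++-] → (0.135729, 0.7698, 0.605302)–(0.917366, 0.7698, 0.0175881)  len=0.9779
  (v4,v0,v5) [+-+] → (0.135729, 0.7698, 0)–(-0.44444, 0.7698, 0)  len=0.5802
  (v4,v5,v2) [++-] → (-0.44444, 0.7698, 0.453813)–(0.135729, 0.7698, 0.605302)  len=0.5996
  (v5,v0,v6) [+--] → (-0.44444, 0.7698, 0)–(-0.838322, 0.7698, 0)  len=0.3939
  (v5,v6,v2) [+--] → (-0.838322, 0.7698, 0)–(-0.44444, 0.7698, 0.453813)  len=0.6009

Chained into 1 loop(s):
  loop 1: 8 segments, perimeter = 3.9681
Total perimeter = 3.968


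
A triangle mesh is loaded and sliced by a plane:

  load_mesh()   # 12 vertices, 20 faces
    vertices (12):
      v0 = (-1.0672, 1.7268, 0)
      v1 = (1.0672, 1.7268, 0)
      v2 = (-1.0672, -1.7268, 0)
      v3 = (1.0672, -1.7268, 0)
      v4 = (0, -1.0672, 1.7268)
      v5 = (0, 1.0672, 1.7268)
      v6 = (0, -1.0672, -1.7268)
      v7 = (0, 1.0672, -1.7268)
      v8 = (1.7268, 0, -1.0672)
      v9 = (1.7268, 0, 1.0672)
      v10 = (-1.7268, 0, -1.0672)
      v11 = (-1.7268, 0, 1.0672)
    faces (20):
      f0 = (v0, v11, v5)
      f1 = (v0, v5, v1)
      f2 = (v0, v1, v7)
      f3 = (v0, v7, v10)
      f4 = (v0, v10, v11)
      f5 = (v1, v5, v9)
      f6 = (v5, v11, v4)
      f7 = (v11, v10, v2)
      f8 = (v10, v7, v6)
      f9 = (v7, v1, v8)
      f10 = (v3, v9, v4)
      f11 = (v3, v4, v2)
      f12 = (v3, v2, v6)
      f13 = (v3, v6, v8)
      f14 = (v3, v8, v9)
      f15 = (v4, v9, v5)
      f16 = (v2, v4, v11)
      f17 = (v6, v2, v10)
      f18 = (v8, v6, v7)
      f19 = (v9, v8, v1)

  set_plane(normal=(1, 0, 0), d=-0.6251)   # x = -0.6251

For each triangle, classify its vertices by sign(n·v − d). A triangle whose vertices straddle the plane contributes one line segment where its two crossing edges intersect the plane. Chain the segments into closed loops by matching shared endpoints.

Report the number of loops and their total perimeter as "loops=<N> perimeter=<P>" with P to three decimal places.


loops=1 perimeter=10.157

Straddling triangles (10 of 20):
  (v0,v11,v5) [--+] → (-0.6251, 0.680875, 1.48803)–(-0.6251, 1.45355, 0.715347)  len=1.0927
  (v0,v5,v1) [-++] → (-0.6251, 1.45355, 0.715347)–(-0.6251, 1.7268, 0)  len=0.7658
  (v0,v1,v7) [-++] → (-0.6251, 1.7268, 0)–(-0.6251, 1.45355, -0.715347)  len=0.7658
  (v0,v7,v10) [-+-] → (-0.6251, 1.45355, -0.715347)–(-0.6251, 0.680875, -1.48803)  len=1.0927
  (v5,v11,v4) [+-+] → (-0.6251, 0.680875, 1.48803)–(-0.6251, -0.680875, 1.48803)  len=1.3617
  (v10,v7,v6) [-++] → (-0.6251, 0.680875, -1.48803)–(-0.6251, -0.680875, -1.48803)  len=1.3617
  (v3,v4,v2) [++-] → (-0.6251, -1.45355, 0.715347)–(-0.6251, -1.7268, 0)  len=0.7658
  (v3,v2,v6) [+-+] → (-0.6251, -1.7268, 0)–(-0.6251, -1.45355, -0.715347)  len=0.7658
  (v2,v4,v11) [-+-] → (-0.6251, -1.45355, 0.715347)–(-0.6251, -0.680875, 1.48803)  len=1.0927
  (v6,v2,v10) [+--] → (-0.6251, -1.45355, -0.715347)–(-0.6251, -0.680875, -1.48803)  len=1.0927

Chained into 1 loop(s):
  loop 1: 10 segments, perimeter = 10.1575
Total perimeter = 10.157


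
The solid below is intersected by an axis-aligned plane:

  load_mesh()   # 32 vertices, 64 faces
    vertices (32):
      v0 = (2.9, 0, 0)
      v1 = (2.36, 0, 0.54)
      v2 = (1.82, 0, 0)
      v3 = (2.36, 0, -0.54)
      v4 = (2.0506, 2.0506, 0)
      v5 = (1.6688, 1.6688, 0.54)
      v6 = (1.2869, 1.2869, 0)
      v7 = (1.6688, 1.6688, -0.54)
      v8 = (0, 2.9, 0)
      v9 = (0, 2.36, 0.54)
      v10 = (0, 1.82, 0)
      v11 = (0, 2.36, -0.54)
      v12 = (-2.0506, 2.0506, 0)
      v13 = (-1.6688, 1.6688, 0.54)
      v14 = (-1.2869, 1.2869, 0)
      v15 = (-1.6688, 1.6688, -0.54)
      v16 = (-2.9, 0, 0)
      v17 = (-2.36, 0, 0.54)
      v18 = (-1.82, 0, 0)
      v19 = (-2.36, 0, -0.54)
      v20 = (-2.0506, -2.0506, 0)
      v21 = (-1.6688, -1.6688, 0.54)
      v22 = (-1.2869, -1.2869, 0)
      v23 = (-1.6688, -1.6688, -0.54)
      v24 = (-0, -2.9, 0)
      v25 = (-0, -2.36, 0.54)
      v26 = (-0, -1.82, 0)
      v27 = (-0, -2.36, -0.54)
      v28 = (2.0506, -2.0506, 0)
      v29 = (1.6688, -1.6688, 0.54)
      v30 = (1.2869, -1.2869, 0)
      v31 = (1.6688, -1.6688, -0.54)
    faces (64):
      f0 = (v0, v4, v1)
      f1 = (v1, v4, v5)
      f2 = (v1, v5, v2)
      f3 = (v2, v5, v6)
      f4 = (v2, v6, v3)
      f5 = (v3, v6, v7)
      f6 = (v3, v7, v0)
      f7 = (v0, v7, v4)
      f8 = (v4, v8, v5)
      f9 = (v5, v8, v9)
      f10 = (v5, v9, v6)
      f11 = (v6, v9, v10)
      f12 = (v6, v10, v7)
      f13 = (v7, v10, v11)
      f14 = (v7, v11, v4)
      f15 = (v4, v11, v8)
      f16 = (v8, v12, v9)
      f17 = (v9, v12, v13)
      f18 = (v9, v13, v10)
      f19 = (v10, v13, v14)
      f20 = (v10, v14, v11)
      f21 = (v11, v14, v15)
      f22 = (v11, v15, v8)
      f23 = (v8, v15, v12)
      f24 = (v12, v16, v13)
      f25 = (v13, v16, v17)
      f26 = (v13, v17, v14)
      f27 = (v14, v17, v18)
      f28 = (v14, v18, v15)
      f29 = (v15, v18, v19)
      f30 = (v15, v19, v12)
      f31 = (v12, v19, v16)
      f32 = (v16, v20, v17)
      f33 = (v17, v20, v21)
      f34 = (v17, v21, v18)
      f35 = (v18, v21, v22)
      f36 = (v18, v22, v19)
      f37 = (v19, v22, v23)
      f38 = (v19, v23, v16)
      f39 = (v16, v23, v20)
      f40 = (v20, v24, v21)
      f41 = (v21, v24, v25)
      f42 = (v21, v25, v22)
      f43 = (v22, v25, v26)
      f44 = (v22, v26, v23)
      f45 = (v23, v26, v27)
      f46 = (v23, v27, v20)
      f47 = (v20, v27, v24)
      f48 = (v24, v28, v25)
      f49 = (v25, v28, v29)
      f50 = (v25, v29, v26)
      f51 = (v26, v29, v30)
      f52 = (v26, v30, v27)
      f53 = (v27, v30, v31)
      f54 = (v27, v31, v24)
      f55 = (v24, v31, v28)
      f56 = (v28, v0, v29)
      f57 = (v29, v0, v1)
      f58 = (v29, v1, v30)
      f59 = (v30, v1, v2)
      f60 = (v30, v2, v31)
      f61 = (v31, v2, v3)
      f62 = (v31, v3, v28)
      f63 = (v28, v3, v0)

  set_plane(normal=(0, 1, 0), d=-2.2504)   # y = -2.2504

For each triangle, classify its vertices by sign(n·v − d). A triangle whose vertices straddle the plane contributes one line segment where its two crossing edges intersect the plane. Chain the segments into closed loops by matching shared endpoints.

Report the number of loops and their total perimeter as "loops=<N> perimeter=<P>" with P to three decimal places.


loops=1 perimeter=6.790

Straddling triangles (14 of 64):
  (v20,v24,v21) [+-+] → (-1.56825, -2.2504, 0)–(-0.880484, -2.2504, 0.284912)  len=0.7444
  (v21,v24,v25) [+--] → (-0.880484, -2.2504, 0.284912)–(-0.264613, -2.2504, 0.54)  len=0.6666
  (v21,v25,v22) [+-+] → (-0.264613, -2.2504, 0.54)–(-0.131436, -2.2504, 0.484848)  len=0.1441
  (v22,v25,v26) [+-+] → (-0.131436, -2.2504, 0.484848)–(0, -2.2504, 0.4304)  len=0.1423
  (v23,v26,v27) [++-] → (0, -2.2504, -0.4304)–(-0.264613, -2.2504, -0.54)  len=0.2864
  (v23,v27,v20) [+-+] → (-0.264613, -2.2504, -0.54)–(-0.726392, -2.2504, -0.348714)  len=0.4998
  (v20,v27,v24) [+--] → (-0.726392, -2.2504, -0.348714)–(-1.56825, -2.2504, 0)  len=0.9112
  (v24,v28,v25) [-+-] → (1.56825, -2.2504, 0)–(0.726392, -2.2504, 0.348714)  len=0.9112
  (v25,v28,v29) [-++] → (0.726392, -2.2504, 0.348714)–(0.264613, -2.2504, 0.54)  len=0.4998
  (v25,v29,v26) [-++] → (0.264613, -2.2504, 0.54)–(0, -2.2504, 0.4304)  len=0.2864
  (v26,v30,v27) [++-] → (0.131436, -2.2504, -0.484848)–(0, -2.2504, -0.4304)  len=0.1423
  (v27,v30,v31) [-++] → (0.131436, -2.2504, -0.484848)–(0.264613, -2.2504, -0.54)  len=0.1441
  (v27,v31,v24) [-+-] → (0.264613, -2.2504, -0.54)–(0.880484, -2.2504, -0.284912)  len=0.6666
  (v24,v31,v28) [-++] → (0.880484, -2.2504, -0.284912)–(1.56825, -2.2504, 0)  len=0.7444

Chained into 1 loop(s):
  loop 1: 14 segments, perimeter = 6.7899
Total perimeter = 6.790


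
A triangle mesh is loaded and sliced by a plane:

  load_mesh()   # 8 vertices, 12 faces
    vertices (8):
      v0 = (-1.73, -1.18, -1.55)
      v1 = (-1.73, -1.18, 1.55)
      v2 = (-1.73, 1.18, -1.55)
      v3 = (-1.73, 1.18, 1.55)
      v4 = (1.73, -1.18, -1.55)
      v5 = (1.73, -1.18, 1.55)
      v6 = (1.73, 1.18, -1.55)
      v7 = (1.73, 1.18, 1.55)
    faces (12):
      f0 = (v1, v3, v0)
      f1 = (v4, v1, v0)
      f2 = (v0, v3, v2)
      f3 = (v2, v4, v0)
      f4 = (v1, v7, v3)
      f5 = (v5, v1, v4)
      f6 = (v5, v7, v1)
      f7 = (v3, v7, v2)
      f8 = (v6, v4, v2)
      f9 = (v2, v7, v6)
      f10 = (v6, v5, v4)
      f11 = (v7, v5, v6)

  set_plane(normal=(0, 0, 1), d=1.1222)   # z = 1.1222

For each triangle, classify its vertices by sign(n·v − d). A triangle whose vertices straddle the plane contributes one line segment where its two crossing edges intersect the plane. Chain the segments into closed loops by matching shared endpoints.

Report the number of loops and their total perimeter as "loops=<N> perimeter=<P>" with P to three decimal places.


loops=1 perimeter=11.640

Straddling triangles (8 of 12):
  (v1,v3,v0) [++-] → (-1.73, 0.85432, 1.1222)–(-1.73, -1.18, 1.1222)  len=2.0343
  (v4,v1,v0) [-+-] → (-1.25252, -1.18, 1.1222)–(-1.73, -1.18, 1.1222)  len=0.4775
  (v0,v3,v2) [-+-] → (-1.73, 0.85432, 1.1222)–(-1.73, 1.18, 1.1222)  len=0.3257
  (v5,v1,v4) [++-] → (-1.25252, -1.18, 1.1222)–(1.73, -1.18, 1.1222)  len=2.9825
  (v3,v7,v2) [++-] → (1.25252, 1.18, 1.1222)–(-1.73, 1.18, 1.1222)  len=2.9825
  (v2,v7,v6) [-+-] → (1.25252, 1.18, 1.1222)–(1.73, 1.18, 1.1222)  len=0.4775
  (v6,v5,v4) [-+-] → (1.73, -0.85432, 1.1222)–(1.73, -1.18, 1.1222)  len=0.3257
  (v7,v5,v6) [++-] → (1.73, -0.85432, 1.1222)–(1.73, 1.18, 1.1222)  len=2.0343

Chained into 1 loop(s):
  loop 1: 8 segments, perimeter = 11.6400
Total perimeter = 11.640


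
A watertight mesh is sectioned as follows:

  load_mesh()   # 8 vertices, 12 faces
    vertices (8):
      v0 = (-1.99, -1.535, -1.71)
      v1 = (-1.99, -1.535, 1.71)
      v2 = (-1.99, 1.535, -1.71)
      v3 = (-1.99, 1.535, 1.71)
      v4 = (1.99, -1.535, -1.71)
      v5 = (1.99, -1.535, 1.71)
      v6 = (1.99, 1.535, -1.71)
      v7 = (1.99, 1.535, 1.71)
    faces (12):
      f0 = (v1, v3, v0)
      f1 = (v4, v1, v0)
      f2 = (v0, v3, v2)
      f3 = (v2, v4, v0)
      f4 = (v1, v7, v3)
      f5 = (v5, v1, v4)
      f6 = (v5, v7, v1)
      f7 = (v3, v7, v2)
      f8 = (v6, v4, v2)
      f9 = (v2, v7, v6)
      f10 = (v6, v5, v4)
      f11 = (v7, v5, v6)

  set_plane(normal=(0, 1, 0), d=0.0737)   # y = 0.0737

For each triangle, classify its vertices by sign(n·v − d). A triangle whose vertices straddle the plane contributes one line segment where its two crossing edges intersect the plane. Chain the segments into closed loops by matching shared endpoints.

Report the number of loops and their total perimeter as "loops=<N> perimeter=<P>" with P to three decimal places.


loops=1 perimeter=14.800

Straddling triangles (8 of 12):
  (v1,v3,v0) [-+-] → (-1.99, 0.0737, 1.71)–(-1.99, 0.0737, 0.0821023)  len=1.6279
  (v0,v3,v2) [-++] → (-1.99, 0.0737, 0.0821023)–(-1.99, 0.0737, -1.71)  len=1.7921
  (v2,v4,v0) [+--] → (-0.0955459, 0.0737, -1.71)–(-1.99, 0.0737, -1.71)  len=1.8945
  (v1,v7,v3) [-++] → (0.0955459, 0.0737, 1.71)–(-1.99, 0.0737, 1.71)  len=2.0855
  (v5,v7,v1) [-+-] → (1.99, 0.0737, 1.71)–(0.0955459, 0.0737, 1.71)  len=1.8945
  (v6,v4,v2) [+-+] → (1.99, 0.0737, -1.71)–(-0.0955459, 0.0737, -1.71)  len=2.0855
  (v6,v5,v4) [+--] → (1.99, 0.0737, -0.0821023)–(1.99, 0.0737, -1.71)  len=1.6279
  (v7,v5,v6) [+-+] → (1.99, 0.0737, 1.71)–(1.99, 0.0737, -0.0821023)  len=1.7921

Chained into 1 loop(s):
  loop 1: 8 segments, perimeter = 14.8000
Total perimeter = 14.800


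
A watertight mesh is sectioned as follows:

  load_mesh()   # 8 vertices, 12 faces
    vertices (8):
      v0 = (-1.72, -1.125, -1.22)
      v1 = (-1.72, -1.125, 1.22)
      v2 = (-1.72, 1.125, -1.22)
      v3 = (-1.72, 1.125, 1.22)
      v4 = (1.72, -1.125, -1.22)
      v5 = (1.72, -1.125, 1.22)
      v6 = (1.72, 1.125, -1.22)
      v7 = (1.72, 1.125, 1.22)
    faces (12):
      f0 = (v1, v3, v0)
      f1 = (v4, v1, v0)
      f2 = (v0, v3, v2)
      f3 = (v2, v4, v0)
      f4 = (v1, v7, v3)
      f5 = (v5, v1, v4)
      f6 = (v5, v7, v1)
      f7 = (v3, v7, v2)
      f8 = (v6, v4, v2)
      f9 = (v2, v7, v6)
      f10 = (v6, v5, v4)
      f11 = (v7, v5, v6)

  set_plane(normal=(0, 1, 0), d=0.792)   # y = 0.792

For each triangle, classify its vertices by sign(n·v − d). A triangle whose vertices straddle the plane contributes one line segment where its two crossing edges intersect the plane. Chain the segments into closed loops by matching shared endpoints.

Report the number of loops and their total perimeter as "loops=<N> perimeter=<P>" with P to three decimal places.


loops=1 perimeter=11.760

Straddling triangles (8 of 12):
  (v1,v3,v0) [-+-] → (-1.72, 0.792, 1.22)–(-1.72, 0.792, 0.85888)  len=0.3611
  (v0,v3,v2) [-++] → (-1.72, 0.792, 0.85888)–(-1.72, 0.792, -1.22)  len=2.0789
  (v2,v4,v0) [+--] → (-1.21088, 0.792, -1.22)–(-1.72, 0.792, -1.22)  len=0.5091
  (v1,v7,v3) [-++] → (1.21088, 0.792, 1.22)–(-1.72, 0.792, 1.22)  len=2.9309
  (v5,v7,v1) [-+-] → (1.72, 0.792, 1.22)–(1.21088, 0.792, 1.22)  len=0.5091
  (v6,v4,v2) [+-+] → (1.72, 0.792, -1.22)–(-1.21088, 0.792, -1.22)  len=2.9309
  (v6,v5,v4) [+--] → (1.72, 0.792, -0.85888)–(1.72, 0.792, -1.22)  len=0.3611
  (v7,v5,v6) [+-+] → (1.72, 0.792, 1.22)–(1.72, 0.792, -0.85888)  len=2.0789

Chained into 1 loop(s):
  loop 1: 8 segments, perimeter = 11.7600
Total perimeter = 11.760
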